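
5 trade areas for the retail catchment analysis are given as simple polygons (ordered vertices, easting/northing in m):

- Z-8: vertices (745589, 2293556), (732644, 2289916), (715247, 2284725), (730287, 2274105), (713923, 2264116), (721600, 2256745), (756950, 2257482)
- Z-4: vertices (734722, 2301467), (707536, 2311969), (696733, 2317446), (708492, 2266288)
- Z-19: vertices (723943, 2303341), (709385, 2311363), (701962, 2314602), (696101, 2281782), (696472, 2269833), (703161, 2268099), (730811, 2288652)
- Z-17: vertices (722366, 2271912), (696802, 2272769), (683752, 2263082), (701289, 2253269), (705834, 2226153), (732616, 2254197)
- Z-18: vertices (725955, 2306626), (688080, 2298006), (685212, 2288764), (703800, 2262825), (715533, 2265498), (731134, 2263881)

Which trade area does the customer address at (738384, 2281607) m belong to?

Z-8

Cast a ray rightward from (738384, 2281607). For each polygon, the edges (by vertex number in listed order) whose endpoints lie on opposite sides of northing = 2281607, where each meets that height, and whether that is right or left of the point:
Z-8: 3–4 at easting≈719662.7 (left), 7–1 at easting≈749352.2 (right) → 1 crossing.
Z-4: 3–4 at easting≈704970.8 (left), 4–1 at easting≈719914.1 (left) → 0 crossings.
Z-19: 4–5 at easting≈696106.4 (left), 6–7 at easting≈721333.3 (left) → 0 crossings.
Z-17: no edge straddles that height → 0 crossings.
Z-18: 3–4 at easting≈690340.7 (left), 6–1 at easting≈728986.3 (left) → 0 crossings.
Only Z-8 has an odd count, so the point is inside Z-8.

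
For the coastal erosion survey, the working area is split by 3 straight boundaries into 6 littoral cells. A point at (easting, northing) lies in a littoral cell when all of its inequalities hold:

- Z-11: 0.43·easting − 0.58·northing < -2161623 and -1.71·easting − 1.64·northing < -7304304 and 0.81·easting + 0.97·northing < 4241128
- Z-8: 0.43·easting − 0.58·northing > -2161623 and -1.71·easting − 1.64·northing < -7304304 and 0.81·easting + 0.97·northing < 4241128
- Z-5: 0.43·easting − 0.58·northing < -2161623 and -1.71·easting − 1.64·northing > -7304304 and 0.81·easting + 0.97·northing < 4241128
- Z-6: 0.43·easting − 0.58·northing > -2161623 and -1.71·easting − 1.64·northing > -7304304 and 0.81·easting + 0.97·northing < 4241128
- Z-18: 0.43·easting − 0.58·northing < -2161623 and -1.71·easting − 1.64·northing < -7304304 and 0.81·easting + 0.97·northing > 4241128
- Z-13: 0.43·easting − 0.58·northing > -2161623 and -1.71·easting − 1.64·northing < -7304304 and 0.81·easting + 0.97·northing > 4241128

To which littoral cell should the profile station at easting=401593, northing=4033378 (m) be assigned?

Z-5

0.43·401593 − 0.58·4033378 = -2166674.250, which is < -2161623
-1.71·401593 − 1.64·4033378 = -7301463.950, which is > -7304304
0.81·401593 + 0.97·4033378 = 4237666.990, which is < 4241128
This sign pattern matches Z-5.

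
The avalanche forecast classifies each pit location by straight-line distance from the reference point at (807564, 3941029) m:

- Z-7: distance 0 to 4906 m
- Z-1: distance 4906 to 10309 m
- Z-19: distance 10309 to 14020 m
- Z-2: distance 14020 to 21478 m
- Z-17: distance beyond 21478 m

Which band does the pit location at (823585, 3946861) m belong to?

Z-2

Distance = √((823585−807564)² + (3946861−3941029)²) = √(256672441.000 + 34012224.000) = 17049.477 m.
14020 ≤ 17049.477 < 21478 → Z-2.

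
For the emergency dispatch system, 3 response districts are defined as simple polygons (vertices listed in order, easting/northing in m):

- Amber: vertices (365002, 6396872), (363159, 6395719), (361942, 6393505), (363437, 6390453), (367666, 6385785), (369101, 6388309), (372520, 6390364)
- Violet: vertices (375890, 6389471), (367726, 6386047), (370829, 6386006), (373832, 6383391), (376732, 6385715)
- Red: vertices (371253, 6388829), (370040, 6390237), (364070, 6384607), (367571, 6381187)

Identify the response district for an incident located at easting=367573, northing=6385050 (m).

Red

Cast a ray rightward from (367573, 6385050). For each polygon, the edges (by vertex number in listed order) whose endpoints lie on opposite sides of northing = 6385050, where each meets that height, and whether that is right or left of the point:
Amber: no edge straddles that height → 0 crossings.
Violet: 3–4 at easting≈371926.8 (right), 4–5 at easting≈375902.2 (right) → 2 crossings.
Red: 2–3 at easting≈364539.8 (left), 4–1 at easting≈369432.2 (right) → 1 crossing.
Only Red has an odd count, so the point is inside Red.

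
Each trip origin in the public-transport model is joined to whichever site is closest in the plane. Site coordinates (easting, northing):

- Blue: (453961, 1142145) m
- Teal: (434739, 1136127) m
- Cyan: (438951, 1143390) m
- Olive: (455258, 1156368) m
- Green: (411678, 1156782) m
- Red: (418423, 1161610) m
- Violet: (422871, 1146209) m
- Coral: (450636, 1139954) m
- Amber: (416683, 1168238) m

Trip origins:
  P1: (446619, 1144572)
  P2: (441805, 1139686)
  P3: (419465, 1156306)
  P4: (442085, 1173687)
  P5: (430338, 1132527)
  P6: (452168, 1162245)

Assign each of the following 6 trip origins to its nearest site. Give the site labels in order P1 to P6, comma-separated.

Coral, Cyan, Red, Olive, Teal, Olive

P1 → Coral (d²=37462213.00)
P2 → Cyan (d²=21864932.00)
P3 → Red (d²=29218180.00)
P4 → Olive (d²=473475690.00)
P5 → Teal (d²=32328801.00)
P6 → Olive (d²=44087229.00)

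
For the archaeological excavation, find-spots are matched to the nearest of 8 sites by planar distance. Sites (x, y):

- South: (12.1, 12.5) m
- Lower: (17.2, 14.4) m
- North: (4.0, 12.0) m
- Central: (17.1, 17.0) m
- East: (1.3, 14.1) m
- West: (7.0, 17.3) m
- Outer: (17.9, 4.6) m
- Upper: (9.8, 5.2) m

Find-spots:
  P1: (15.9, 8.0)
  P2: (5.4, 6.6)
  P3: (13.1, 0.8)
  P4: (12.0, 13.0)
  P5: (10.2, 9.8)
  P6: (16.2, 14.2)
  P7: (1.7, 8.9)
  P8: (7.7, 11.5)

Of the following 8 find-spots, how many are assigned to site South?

2

P1 → Outer
P2 → Upper
P3 → Upper
P4 → South
P5 → South
P6 → Lower
P7 → North
P8 → North
2 of the 8 go to South.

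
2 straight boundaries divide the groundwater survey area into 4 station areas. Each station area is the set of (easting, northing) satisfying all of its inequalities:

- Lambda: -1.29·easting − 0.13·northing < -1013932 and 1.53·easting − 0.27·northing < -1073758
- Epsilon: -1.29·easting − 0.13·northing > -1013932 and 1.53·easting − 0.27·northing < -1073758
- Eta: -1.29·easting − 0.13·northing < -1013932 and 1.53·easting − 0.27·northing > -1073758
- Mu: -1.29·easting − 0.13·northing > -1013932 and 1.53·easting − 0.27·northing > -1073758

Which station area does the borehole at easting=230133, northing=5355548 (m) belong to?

-1.29·230133 − 0.13·5355548 = -993092.810, which is > -1013932
1.53·230133 − 0.27·5355548 = -1093894.470, which is < -1073758
This sign pattern matches Epsilon.

Epsilon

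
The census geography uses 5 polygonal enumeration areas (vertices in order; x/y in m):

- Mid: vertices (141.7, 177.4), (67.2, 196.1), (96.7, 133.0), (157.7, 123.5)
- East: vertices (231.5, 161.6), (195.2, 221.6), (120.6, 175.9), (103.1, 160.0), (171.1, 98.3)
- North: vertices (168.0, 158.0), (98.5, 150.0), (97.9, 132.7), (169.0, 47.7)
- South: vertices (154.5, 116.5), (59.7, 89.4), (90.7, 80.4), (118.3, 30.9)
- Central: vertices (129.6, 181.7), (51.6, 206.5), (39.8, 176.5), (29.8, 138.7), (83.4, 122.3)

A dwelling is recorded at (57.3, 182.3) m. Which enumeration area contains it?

Central

Cast a ray rightward from (57.3, 182.3). For each polygon, the edges (by vertex number in listed order) whose endpoints lie on opposite sides of y = 182.3, where each meets that height, and whether that is right or left of the point:
Mid: 1–2 at x≈122.18 (right), 2–3 at x≈73.65 (right) → 2 crossings.
East: 1–2 at x≈218.98 (right), 2–3 at x≈131.05 (right) → 2 crossings.
North: no edge straddles that height → 0 crossings.
South: no edge straddles that height → 0 crossings.
Central: 1–2 at x≈127.71 (right), 2–3 at x≈42.08 (left) → 1 crossing.
Only Central has an odd count, so the point is inside Central.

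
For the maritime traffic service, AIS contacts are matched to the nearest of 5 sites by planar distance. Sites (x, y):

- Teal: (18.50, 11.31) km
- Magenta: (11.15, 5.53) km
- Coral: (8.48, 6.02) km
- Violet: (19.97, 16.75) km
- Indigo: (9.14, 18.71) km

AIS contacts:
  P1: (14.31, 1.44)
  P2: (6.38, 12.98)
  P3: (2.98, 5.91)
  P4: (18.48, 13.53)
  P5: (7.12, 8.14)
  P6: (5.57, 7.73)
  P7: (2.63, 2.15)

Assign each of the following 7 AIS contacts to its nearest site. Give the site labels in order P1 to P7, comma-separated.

P1 → Magenta (d²=26.71)
P2 → Indigo (d²=40.45)
P3 → Coral (d²=30.26)
P4 → Teal (d²=4.93)
P5 → Coral (d²=6.34)
P6 → Coral (d²=11.39)
P7 → Coral (d²=49.20)

Magenta, Indigo, Coral, Teal, Coral, Coral, Coral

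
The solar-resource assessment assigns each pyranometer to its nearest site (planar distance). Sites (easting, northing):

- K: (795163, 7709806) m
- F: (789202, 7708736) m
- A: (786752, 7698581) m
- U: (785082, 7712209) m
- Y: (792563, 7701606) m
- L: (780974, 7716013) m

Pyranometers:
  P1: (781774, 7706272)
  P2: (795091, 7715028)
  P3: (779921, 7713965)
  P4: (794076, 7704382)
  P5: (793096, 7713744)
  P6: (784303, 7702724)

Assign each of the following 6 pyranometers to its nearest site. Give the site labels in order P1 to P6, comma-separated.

P1 → U (d²=46190833.00)
P2 → K (d²=27274468.00)
P3 → L (d²=5303113.00)
P4 → Y (d²=9995345.00)
P5 → K (d²=19780333.00)
P6 → A (d²=23162050.00)

U, K, L, Y, K, A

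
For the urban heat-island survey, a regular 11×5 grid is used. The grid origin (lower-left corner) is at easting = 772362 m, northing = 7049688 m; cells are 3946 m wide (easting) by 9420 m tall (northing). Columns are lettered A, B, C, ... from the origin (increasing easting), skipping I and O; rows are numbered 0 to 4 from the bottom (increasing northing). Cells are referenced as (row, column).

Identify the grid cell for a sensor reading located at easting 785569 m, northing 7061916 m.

Column index: ⌊(785569 − 772362) / 3946⌋ = ⌊3.347⌋ = 3 → column D
Row offset from origin: ⌊(7061916 − 7049688) / 9420⌋ = ⌊1.298⌋ = 1 → row 1

(1, D)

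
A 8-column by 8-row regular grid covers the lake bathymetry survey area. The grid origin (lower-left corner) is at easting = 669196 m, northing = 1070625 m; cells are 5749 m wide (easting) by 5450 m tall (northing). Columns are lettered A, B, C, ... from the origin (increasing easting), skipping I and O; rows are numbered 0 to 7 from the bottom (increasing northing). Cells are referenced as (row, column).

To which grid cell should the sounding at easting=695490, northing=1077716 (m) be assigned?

(1, E)

Column index: ⌊(695490 − 669196) / 5749⌋ = ⌊4.574⌋ = 4 → column E
Row offset from origin: ⌊(1077716 − 1070625) / 5450⌋ = ⌊1.301⌋ = 1 → row 1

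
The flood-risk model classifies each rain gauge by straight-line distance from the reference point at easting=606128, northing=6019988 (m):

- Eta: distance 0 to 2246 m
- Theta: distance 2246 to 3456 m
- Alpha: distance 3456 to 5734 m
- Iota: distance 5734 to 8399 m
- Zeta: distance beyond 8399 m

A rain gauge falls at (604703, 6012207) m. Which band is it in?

Iota

Distance = √((604703−606128)² + (6012207−6019988)²) = √(2030625.000 + 60543961.000) = 7910.410 m.
5734 ≤ 7910.410 < 8399 → Iota.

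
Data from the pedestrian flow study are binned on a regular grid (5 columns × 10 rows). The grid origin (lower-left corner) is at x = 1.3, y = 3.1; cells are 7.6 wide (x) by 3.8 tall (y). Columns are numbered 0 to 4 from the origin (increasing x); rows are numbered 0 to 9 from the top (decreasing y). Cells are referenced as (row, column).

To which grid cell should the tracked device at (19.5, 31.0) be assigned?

(2, 2)

Column index: ⌊(19.5 − 1.3) / 7.6⌋ = ⌊2.395⌋ = 2
Row offset from origin: ⌊(31.0 − 3.1) / 3.8⌋ = ⌊7.342⌋ = 7 → row 2 (counted from top)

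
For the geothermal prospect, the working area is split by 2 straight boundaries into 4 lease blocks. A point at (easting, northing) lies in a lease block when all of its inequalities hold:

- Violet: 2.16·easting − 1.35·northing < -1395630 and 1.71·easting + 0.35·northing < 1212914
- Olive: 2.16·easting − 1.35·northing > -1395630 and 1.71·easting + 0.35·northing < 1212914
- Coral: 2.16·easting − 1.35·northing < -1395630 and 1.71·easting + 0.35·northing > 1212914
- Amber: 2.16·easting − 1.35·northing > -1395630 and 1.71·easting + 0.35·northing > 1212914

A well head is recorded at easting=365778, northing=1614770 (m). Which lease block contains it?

2.16·365778 − 1.35·1614770 = -1389859.020, which is > -1395630
1.71·365778 + 0.35·1614770 = 1190649.880, which is < 1212914
This sign pattern matches Olive.

Olive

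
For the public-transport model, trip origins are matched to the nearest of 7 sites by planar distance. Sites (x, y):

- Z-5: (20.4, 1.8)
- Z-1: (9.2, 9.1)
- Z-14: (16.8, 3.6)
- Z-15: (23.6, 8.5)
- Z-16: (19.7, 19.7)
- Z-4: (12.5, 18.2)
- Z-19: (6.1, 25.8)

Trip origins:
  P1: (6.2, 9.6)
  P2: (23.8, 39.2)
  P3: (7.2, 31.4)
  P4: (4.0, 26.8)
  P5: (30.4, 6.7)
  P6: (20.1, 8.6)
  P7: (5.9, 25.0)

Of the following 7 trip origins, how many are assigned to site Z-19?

3

P1 → Z-1
P2 → Z-16
P3 → Z-19
P4 → Z-19
P5 → Z-15
P6 → Z-15
P7 → Z-19
3 of the 7 go to Z-19.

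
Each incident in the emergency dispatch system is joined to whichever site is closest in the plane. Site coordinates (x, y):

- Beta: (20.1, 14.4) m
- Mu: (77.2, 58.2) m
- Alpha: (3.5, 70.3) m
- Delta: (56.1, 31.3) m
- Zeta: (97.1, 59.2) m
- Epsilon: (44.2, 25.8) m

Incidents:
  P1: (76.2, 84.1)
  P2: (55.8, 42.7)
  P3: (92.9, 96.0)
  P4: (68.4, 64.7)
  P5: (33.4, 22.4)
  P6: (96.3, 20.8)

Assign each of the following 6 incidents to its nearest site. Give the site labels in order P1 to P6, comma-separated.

Mu, Delta, Zeta, Mu, Epsilon, Zeta

P1 → Mu (d²=671.81)
P2 → Delta (d²=130.05)
P3 → Zeta (d²=1371.88)
P4 → Mu (d²=119.69)
P5 → Epsilon (d²=128.20)
P6 → Zeta (d²=1475.20)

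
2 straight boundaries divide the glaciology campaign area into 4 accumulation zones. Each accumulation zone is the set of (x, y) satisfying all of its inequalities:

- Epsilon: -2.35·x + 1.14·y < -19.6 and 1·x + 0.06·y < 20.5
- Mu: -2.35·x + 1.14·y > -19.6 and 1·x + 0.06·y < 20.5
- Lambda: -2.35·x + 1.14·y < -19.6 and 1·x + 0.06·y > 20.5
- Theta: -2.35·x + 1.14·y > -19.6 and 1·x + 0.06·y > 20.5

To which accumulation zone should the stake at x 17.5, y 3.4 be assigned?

-2.35·17.5 + 1.14·3.4 = -37.249, which is < -19.6
1·17.5 + 0.06·3.4 = 17.704, which is < 20.5
This sign pattern matches Epsilon.

Epsilon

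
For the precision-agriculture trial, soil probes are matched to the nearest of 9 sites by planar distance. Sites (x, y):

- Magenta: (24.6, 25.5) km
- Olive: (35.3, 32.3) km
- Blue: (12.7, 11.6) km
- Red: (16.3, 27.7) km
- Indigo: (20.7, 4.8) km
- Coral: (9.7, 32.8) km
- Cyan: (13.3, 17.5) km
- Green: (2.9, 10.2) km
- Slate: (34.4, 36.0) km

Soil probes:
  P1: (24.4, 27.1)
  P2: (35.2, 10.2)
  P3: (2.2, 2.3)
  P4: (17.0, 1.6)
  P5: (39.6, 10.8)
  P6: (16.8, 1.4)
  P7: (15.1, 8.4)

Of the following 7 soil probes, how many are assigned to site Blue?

1

P1 → Magenta
P2 → Indigo
P3 → Green
P4 → Indigo
P5 → Indigo
P6 → Indigo
P7 → Blue
1 of the 7 goes to Blue.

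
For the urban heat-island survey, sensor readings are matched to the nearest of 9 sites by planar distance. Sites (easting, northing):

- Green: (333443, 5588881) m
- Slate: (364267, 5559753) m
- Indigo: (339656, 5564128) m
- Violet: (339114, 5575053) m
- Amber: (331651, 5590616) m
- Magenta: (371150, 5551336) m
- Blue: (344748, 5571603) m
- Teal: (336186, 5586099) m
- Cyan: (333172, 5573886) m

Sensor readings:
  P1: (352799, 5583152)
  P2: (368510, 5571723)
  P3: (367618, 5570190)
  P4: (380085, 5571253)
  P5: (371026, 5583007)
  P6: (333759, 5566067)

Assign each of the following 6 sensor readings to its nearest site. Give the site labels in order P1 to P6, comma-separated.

Blue, Slate, Slate, Slate, Slate, Indigo

P1 → Blue (d²=198198002.00)
P2 → Slate (d²=161283949.00)
P3 → Slate (d²=120160170.00)
P4 → Slate (d²=382459124.00)
P5 → Slate (d²=586432597.00)
P6 → Indigo (d²=38534330.00)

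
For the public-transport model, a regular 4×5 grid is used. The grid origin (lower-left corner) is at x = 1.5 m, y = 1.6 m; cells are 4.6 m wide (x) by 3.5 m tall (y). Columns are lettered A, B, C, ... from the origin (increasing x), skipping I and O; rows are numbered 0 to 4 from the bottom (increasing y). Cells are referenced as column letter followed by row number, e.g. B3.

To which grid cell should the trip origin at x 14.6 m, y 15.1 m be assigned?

Column index: ⌊(14.6 − 1.5) / 4.6⌋ = ⌊2.848⌋ = 2 → column C
Row offset from origin: ⌊(15.1 − 1.6) / 3.5⌋ = ⌊3.857⌋ = 3 → row 3

C3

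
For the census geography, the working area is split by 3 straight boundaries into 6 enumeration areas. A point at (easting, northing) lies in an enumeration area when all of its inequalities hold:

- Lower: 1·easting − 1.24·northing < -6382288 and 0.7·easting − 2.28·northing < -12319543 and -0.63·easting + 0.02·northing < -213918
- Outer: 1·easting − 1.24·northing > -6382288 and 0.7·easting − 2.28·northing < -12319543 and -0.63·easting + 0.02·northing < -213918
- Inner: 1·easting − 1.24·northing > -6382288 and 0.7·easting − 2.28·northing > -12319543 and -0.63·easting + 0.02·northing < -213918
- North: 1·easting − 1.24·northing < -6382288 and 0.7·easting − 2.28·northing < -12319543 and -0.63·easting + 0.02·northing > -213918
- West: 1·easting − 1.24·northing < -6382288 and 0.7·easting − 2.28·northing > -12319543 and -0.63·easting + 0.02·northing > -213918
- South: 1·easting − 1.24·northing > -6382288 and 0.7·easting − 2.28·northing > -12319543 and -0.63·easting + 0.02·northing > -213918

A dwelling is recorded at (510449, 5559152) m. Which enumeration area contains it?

West

1·510449 − 1.24·5559152 = -6382899.480, which is < -6382288
0.7·510449 − 2.28·5559152 = -12317552.260, which is > -12319543
-0.63·510449 + 0.02·5559152 = -210399.830, which is > -213918
This sign pattern matches West.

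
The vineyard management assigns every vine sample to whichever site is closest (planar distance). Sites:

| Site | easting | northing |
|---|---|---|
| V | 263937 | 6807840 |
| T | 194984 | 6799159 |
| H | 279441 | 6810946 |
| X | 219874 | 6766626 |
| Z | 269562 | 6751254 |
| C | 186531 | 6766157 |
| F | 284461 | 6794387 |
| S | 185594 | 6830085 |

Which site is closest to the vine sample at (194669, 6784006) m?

Squared distances to each site:
V: 5366115380.000; T: 229712634.000; H: 7912055584.000; X: 937356425.000; Z: 6681654953.000; C: 384813845.000; F: 8170368425.000; S: 2205629866.000.
Minimum at T.

T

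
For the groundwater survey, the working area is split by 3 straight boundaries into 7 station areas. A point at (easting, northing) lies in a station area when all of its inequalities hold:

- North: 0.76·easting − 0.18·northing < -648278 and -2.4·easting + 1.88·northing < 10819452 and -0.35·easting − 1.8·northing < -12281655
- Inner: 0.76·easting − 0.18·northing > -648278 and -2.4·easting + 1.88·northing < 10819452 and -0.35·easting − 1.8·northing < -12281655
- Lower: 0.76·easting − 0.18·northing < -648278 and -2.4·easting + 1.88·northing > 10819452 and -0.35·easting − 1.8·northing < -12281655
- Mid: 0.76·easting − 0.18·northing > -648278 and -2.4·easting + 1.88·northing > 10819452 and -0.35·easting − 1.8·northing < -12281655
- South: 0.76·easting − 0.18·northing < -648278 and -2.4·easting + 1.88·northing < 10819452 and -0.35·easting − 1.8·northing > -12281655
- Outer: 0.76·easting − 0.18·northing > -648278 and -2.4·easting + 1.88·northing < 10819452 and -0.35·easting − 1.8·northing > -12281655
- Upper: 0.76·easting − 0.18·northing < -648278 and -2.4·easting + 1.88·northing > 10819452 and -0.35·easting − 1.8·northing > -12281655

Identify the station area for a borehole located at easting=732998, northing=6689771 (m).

Inner

0.76·732998 − 0.18·6689771 = -647080.300, which is > -648278
-2.4·732998 + 1.88·6689771 = 10817574.280, which is < 10819452
-0.35·732998 − 1.8·6689771 = -12298137.100, which is < -12281655
This sign pattern matches Inner.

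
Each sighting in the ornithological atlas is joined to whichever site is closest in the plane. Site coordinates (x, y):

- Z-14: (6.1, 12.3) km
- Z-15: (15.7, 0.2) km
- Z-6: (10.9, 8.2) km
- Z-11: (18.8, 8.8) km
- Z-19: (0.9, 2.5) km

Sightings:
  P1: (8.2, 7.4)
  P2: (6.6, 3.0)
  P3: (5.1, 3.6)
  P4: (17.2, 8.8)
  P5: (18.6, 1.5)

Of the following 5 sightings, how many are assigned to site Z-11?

P1 → Z-6
P2 → Z-19
P3 → Z-19
P4 → Z-11
P5 → Z-15
1 of the 5 goes to Z-11.

1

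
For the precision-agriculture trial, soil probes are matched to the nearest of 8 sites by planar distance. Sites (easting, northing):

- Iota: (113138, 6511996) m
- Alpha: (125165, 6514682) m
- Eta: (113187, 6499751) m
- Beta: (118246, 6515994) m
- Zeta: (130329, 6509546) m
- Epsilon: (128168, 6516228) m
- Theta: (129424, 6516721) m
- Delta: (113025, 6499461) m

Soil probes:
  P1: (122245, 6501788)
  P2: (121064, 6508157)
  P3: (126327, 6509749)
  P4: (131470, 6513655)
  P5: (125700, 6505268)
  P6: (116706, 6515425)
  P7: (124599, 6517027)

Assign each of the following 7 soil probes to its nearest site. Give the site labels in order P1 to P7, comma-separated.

P1 → Eta (d²=86196733.00)
P2 → Alpha (d²=59393826.00)
P3 → Zeta (d²=16057213.00)
P4 → Theta (d²=13586472.00)
P5 → Zeta (d²=39728925.00)
P6 → Beta (d²=2695361.00)
P7 → Alpha (d²=5819381.00)

Eta, Alpha, Zeta, Theta, Zeta, Beta, Alpha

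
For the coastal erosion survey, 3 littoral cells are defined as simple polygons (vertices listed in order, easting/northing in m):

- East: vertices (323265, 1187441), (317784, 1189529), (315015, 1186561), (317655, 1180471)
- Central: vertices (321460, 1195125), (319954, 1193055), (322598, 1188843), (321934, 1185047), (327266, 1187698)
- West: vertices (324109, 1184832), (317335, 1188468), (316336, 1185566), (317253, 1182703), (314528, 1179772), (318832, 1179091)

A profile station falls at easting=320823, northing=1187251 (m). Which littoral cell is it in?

Cast a ray rightward from (320823, 1187251). For each polygon, the edges (by vertex number in listed order) whose endpoints lie on opposite sides of northing = 1187251, where each meets that height, and whether that is right or left of the point:
East: 2–3 at easting≈315658.7 (left), 4–1 at easting≈323112.1 (right) → 1 crossing.
Central: 3–4 at easting≈322319.5 (right), 4–5 at easting≈326366.9 (right) → 2 crossings.
West: 1–2 at easting≈319602.3 (left), 2–3 at easting≈316916.1 (left) → 0 crossings.
Only East has an odd count, so the point is inside East.

East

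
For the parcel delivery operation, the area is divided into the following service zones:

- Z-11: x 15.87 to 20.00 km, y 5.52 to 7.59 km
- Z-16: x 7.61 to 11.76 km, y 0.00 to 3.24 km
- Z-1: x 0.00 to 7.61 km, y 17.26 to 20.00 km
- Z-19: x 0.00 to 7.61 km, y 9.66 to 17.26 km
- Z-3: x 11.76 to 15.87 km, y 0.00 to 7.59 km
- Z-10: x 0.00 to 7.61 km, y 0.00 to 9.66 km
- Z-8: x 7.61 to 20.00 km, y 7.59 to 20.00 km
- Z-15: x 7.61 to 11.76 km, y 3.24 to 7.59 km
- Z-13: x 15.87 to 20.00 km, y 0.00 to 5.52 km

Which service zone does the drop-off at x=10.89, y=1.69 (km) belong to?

The point has x = 10.89 and y = 1.69.
Only Z-16 satisfies 7.61 ≤ x ≤ 11.76 and 0.00 ≤ y ≤ 3.24.

Z-16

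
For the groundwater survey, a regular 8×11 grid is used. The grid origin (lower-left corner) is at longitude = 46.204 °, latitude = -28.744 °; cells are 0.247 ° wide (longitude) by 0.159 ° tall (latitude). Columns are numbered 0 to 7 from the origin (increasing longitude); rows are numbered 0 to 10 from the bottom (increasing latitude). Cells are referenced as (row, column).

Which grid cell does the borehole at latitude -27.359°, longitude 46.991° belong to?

Column index: ⌊(46.991 − 46.204) / 0.247⌋ = ⌊3.186⌋ = 3
Row offset from origin: ⌊(-27.359 − -28.744) / 0.159⌋ = ⌊8.711⌋ = 8 → row 8

(8, 3)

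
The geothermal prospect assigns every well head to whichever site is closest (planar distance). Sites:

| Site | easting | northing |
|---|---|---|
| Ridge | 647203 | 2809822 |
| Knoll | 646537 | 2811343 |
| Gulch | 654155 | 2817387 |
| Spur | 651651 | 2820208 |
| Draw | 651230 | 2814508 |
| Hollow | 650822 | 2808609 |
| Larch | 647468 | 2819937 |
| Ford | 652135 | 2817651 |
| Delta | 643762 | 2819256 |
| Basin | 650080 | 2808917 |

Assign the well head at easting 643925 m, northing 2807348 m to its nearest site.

Squared distances to each site:
Ridge: 16865960.000; Knoll: 22782569.000; Gulch: 205434421.000; Spur: 225070676.000; Draw: 104628625.000; Hollow: 49158730.000; Larch: 171035770.000; Ford: 173555909.000; Delta: 141827033.000; Basin: 40345786.000.
Minimum at Ridge.

Ridge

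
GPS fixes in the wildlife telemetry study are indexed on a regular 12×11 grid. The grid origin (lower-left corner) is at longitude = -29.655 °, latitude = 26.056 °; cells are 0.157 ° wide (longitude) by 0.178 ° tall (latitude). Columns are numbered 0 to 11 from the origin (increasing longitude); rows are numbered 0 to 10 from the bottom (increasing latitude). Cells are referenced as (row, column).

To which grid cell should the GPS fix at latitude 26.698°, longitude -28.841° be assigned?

Column index: ⌊(-28.841 − -29.655) / 0.157⌋ = ⌊5.185⌋ = 5
Row offset from origin: ⌊(26.698 − 26.056) / 0.178⌋ = ⌊3.607⌋ = 3 → row 3

(3, 5)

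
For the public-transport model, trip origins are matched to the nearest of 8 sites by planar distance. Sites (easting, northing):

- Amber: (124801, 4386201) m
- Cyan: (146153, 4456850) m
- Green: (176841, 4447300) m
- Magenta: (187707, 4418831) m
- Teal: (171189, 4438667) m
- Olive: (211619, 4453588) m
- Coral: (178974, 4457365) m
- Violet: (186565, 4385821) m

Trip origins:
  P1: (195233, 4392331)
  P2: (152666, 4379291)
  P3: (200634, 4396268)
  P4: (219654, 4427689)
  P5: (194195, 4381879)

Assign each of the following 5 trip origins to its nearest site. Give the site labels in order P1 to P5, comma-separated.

P1 → Violet (d²=117514324.00)
P2 → Amber (d²=824206325.00)
P3 → Violet (d²=307076570.00)
P4 → Olive (d²=735319426.00)
P5 → Violet (d²=73756264.00)

Violet, Amber, Violet, Olive, Violet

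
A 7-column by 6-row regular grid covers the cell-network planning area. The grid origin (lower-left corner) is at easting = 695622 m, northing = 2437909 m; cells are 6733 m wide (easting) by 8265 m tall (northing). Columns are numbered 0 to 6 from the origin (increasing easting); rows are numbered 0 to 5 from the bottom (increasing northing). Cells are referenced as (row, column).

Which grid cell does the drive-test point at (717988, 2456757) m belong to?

(2, 3)

Column index: ⌊(717988 − 695622) / 6733⌋ = ⌊3.322⌋ = 3
Row offset from origin: ⌊(2456757 − 2437909) / 8265⌋ = ⌊2.280⌋ = 2 → row 2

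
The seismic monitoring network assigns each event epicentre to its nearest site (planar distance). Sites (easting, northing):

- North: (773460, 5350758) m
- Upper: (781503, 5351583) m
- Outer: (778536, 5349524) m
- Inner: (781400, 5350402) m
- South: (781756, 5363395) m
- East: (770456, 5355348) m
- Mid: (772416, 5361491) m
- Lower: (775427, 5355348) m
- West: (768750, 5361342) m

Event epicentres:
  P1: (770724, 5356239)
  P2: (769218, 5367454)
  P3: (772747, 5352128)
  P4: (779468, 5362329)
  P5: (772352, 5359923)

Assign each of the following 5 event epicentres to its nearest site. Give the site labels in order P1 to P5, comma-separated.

East, West, North, South, Mid

P1 → East (d²=865705.00)
P2 → West (d²=37575568.00)
P3 → North (d²=2385269.00)
P4 → South (d²=6371300.00)
P5 → Mid (d²=2462720.00)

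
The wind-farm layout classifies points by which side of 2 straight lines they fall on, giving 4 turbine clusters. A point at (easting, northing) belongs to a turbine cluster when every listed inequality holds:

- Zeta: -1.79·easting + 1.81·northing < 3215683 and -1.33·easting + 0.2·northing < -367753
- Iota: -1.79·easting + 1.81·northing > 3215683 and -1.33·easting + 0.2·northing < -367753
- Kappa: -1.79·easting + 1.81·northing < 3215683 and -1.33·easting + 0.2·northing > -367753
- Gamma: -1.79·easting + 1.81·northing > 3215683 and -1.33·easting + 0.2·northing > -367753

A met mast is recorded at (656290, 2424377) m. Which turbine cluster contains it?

-1.79·656290 + 1.81·2424377 = 3213363.270, which is < 3215683
-1.33·656290 + 0.2·2424377 = -387990.300, which is < -367753
This sign pattern matches Zeta.

Zeta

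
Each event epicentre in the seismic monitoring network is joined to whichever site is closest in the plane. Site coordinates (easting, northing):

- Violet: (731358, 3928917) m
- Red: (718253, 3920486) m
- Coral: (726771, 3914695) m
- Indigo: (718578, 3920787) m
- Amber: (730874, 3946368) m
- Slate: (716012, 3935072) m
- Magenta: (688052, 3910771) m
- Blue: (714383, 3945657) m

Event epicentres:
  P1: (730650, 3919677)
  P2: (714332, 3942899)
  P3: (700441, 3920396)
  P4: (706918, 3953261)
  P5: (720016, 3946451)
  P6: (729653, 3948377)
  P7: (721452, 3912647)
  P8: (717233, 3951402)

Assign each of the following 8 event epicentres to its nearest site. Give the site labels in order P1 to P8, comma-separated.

P1 → Coral (d²=39866965.00)
P2 → Blue (d²=7609165.00)
P3 → Magenta (d²=246127946.00)
P4 → Blue (d²=113547041.00)
P5 → Blue (d²=32361125.00)
P6 → Amber (d²=5526922.00)
P7 → Coral (d²=32486065.00)
P8 → Blue (d²=41127525.00)

Coral, Blue, Magenta, Blue, Blue, Amber, Coral, Blue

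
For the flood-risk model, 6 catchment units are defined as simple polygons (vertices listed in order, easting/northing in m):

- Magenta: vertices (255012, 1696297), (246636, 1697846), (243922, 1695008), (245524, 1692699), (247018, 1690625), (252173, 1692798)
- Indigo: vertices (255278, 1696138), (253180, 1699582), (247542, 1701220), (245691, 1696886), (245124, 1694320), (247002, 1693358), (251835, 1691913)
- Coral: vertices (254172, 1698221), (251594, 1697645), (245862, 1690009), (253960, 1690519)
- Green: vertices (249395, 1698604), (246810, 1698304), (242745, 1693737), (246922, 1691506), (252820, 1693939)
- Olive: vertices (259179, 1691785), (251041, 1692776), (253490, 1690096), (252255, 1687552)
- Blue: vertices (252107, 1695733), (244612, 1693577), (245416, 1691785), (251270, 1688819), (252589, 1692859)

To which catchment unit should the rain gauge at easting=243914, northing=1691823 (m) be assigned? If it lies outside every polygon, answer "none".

none

Cast a ray rightward from (243914, 1691823). For each polygon, the edges (by vertex number in listed order) whose endpoints lie on opposite sides of northing = 1691823, where each meets that height, and whether that is right or left of the point:
Magenta: 4–5 at easting≈246155.0 (right), 5–6 at easting≈249860.0 (right) → 2 crossings.
Indigo: no edge straddles that height → 0 crossings.
Coral: 2–3 at easting≈247223.7 (right), 4–1 at easting≈253995.9 (right) → 2 crossings.
Green: 3–4 at easting≈246328.5 (right), 4–5 at easting≈247690.5 (right) → 2 crossings.
Olive: 1–2 at easting≈258866.9 (right), 2–3 at easting≈251911.9 (right) → 2 crossings.
Blue: 2–3 at easting≈245399.0 (right), 4–5 at easting≈252250.8 (right) → 2 crossings.
All counts are even, so the point lies outside every listed polygon.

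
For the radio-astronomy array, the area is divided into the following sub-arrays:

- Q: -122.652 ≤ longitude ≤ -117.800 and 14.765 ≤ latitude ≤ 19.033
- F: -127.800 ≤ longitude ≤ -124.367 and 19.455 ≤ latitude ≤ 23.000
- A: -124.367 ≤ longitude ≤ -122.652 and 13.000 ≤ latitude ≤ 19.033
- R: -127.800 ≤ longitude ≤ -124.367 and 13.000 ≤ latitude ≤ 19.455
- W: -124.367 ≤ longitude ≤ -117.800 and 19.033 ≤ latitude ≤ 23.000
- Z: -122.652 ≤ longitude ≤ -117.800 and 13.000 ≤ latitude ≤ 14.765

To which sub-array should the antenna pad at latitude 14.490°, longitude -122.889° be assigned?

The point has longitude = -122.889 and latitude = 14.490.
Only A satisfies -124.367 ≤ longitude ≤ -122.652 and 13.000 ≤ latitude ≤ 19.033.

A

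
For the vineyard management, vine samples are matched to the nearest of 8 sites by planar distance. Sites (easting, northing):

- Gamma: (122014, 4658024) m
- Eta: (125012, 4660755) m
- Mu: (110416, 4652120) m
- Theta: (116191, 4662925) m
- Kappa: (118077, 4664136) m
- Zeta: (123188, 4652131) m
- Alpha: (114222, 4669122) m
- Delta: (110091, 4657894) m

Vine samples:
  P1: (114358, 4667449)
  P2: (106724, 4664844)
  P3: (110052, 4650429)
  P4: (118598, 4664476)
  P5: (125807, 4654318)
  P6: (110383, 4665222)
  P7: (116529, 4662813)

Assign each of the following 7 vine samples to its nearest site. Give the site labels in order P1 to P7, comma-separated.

Alpha, Delta, Mu, Kappa, Zeta, Alpha, Theta

P1 → Alpha (d²=2817425.00)
P2 → Delta (d²=59639189.00)
P3 → Mu (d²=2991977.00)
P4 → Kappa (d²=387041.00)
P5 → Zeta (d²=11642130.00)
P6 → Alpha (d²=29947921.00)
P7 → Theta (d²=126788.00)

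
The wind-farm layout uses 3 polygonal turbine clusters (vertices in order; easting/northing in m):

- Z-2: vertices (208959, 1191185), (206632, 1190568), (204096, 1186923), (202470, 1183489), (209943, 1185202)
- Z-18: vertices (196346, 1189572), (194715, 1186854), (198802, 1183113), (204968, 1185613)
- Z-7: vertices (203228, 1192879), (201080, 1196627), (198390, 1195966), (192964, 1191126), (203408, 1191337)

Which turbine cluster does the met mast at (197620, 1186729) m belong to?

Cast a ray rightward from (197620, 1186729). For each polygon, the edges (by vertex number in listed order) whose endpoints lie on opposite sides of northing = 1186729, where each meets that height, and whether that is right or left of the point:
Z-2: 3–4 at easting≈204004.1 (right), 5–1 at easting≈209691.9 (right) → 2 crossings.
Z-18: 2–3 at easting≈194851.6 (left), 4–1 at easting≈202537.5 (right) → 1 crossing.
Z-7: no edge straddles that height → 0 crossings.
Only Z-18 has an odd count, so the point is inside Z-18.

Z-18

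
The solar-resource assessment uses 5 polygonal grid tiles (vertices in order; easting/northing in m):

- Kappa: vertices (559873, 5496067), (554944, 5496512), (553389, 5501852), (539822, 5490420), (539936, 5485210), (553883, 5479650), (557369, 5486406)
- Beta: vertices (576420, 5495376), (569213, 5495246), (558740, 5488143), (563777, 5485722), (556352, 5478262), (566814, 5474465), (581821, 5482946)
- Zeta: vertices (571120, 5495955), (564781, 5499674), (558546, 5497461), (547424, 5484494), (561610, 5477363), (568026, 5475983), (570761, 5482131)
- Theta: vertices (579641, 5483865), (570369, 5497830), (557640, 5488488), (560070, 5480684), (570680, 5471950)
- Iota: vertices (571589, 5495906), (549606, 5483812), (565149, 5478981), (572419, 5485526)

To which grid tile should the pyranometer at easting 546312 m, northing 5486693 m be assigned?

Cast a ray rightward from (546312, 5486693). For each polygon, the edges (by vertex number in listed order) whose endpoints lie on opposite sides of northing = 5486693, where each meets that height, and whether that is right or left of the point:
Kappa: 4–5 at easting≈539903.6 (left), 7–1 at easting≈557443.4 (right) → 1 crossing.
Beta: 3–4 at easting≈561756.8 (right), 7–1 at easting≈580192.9 (right) → 2 crossings.
Zeta: 3–4 at easting≈549310.1 (right), 7–1 at easting≈570879.5 (right) → 2 crossings.
Theta: 1–2 at easting≈577763.4 (right), 3–4 at easting≈558198.9 (right) → 2 crossings.
Iota: 1–2 at easting≈554842.7 (right), 4–1 at easting≈572325.7 (right) → 2 crossings.
Only Kappa has an odd count, so the point is inside Kappa.

Kappa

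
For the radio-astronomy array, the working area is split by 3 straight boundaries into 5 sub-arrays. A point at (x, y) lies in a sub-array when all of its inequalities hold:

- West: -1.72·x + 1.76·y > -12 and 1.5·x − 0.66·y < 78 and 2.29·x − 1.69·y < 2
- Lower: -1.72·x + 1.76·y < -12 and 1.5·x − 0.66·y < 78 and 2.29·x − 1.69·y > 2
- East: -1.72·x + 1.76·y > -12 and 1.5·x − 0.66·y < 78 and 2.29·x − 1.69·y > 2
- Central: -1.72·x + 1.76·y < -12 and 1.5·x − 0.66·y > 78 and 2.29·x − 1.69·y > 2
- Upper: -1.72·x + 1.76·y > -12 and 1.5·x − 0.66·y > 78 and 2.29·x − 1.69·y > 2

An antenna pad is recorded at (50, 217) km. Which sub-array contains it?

-1.72·50 + 1.76·217 = 295.920, which is > -12
1.5·50 − 0.66·217 = -68.220, which is < 78
2.29·50 − 1.69·217 = -252.230, which is < 2
This sign pattern matches West.

West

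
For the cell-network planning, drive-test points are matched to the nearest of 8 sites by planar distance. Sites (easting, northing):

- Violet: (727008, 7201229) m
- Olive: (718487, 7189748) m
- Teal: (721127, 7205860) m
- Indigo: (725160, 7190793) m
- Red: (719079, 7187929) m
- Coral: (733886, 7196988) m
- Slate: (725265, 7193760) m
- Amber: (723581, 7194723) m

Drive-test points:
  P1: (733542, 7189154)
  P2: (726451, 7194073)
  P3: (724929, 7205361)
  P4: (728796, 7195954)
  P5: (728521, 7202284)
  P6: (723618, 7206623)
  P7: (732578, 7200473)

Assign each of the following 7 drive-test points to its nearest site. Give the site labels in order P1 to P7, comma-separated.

Coral, Slate, Teal, Slate, Violet, Teal, Coral

P1 → Coral (d²=61489892.00)
P2 → Slate (d²=1504565.00)
P3 → Teal (d²=14704205.00)
P4 → Slate (d²=17281597.00)
P5 → Violet (d²=3402194.00)
P6 → Teal (d²=6787250.00)
P7 → Coral (d²=13856089.00)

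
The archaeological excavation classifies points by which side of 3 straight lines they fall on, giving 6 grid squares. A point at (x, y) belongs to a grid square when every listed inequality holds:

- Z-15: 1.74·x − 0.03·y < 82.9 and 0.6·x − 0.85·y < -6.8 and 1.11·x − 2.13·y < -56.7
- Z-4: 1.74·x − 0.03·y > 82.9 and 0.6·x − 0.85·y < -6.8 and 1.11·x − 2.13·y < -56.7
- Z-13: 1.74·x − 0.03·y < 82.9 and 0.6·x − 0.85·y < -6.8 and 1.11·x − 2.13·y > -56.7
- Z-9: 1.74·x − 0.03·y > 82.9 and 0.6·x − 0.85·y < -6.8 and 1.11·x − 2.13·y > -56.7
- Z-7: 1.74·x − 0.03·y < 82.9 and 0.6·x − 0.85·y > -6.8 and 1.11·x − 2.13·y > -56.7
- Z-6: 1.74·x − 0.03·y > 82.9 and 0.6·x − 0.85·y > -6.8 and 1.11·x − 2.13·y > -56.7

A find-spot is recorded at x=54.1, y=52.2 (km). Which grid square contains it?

Z-9

1.74·54.1 − 0.03·52.2 = 92.568, which is > 82.9
0.6·54.1 − 0.85·52.2 = -11.910, which is < -6.8
1.11·54.1 − 2.13·52.2 = -51.135, which is > -56.7
This sign pattern matches Z-9.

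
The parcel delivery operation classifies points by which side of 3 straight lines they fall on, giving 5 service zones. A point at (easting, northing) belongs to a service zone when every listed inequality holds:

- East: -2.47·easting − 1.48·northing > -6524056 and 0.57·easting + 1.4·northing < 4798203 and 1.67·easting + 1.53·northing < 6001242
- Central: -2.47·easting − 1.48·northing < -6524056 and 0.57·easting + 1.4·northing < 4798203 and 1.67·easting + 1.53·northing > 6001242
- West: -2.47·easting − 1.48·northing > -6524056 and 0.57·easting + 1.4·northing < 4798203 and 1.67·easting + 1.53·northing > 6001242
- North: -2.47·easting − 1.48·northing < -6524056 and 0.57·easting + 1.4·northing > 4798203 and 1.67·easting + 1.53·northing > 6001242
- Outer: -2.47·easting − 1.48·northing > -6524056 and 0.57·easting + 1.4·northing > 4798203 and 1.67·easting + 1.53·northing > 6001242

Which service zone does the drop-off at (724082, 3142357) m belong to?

Outer

-2.47·724082 − 1.48·3142357 = -6439170.900, which is > -6524056
0.57·724082 + 1.4·3142357 = 4812026.540, which is > 4798203
1.67·724082 + 1.53·3142357 = 6017023.150, which is > 6001242
This sign pattern matches Outer.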